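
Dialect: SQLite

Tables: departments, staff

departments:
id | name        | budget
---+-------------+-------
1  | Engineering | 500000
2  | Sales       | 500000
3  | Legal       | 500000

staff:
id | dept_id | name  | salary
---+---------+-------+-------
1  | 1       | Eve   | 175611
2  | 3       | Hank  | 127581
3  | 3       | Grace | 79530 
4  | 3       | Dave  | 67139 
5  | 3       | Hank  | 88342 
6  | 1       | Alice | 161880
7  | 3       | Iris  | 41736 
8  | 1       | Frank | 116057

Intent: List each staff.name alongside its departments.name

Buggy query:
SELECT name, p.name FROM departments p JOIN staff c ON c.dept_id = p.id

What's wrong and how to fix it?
Bug: 'name' exists in both joined tables, so the database can't tell which one is meant

Fix: Qualify the column with its table alias (c.name)

Corrected query:
SELECT c.name, p.name FROM departments p JOIN staff c ON c.dept_id = p.id

Result:
name  | name       
------+------------
Eve   | Engineering
Hank  | Legal      
Grace | Legal      
Dave  | Legal      
Hank  | Legal      
Alice | Engineering
Iris  | Legal      
Frank | Engineering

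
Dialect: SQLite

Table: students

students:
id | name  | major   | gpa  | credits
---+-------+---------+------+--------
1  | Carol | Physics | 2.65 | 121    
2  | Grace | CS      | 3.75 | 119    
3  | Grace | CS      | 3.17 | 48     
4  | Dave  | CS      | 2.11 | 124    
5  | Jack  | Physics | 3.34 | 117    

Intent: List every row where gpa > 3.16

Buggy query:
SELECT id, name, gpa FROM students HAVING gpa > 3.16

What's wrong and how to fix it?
Bug: HAVING filters the output of aggregation, but this query has no GROUP BY and no aggregate functions, so SQLite rejects it (HAVING clause on a non-aggregate query); the condition here is per row

Fix: Use WHERE for row-level filtering

Corrected query:
SELECT id, name, gpa FROM students WHERE gpa > 3.16

Result:
id | name  | gpa 
---+-------+-----
2  | Grace | 3.75
3  | Grace | 3.17
5  | Jack  | 3.34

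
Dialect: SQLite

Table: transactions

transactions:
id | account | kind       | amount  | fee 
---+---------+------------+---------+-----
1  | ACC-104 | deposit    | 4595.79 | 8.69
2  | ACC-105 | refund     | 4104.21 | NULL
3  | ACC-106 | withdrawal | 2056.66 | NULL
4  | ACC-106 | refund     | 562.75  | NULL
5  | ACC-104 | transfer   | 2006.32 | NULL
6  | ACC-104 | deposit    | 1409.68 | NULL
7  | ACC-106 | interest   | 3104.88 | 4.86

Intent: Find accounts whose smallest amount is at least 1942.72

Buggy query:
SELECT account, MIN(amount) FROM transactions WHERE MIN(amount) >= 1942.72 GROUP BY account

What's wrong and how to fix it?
Bug: Aggregates like MIN are computed per group after WHERE runs

Fix: Replace WHERE with HAVING after the GROUP BY

Corrected query:
SELECT account, MIN(amount) FROM transactions GROUP BY account HAVING MIN(amount) >= 1942.72

Result:
account | MIN(amount)
--------+------------
ACC-105 | 4104.21    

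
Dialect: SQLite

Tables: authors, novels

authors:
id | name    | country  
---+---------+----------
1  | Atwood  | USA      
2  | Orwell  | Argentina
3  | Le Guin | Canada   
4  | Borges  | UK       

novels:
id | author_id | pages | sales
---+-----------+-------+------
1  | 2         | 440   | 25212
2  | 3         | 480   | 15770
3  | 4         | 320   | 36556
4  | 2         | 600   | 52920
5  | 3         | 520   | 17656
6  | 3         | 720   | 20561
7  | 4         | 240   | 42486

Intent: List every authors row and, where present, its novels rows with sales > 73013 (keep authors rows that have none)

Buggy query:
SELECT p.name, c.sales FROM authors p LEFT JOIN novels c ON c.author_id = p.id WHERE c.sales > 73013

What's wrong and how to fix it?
Bug: Filtering c.sales in WHERE discards the NULL rows produced by LEFT JOIN, turning it into an inner join

Fix: Move the right-table condition into the ON clause so unmatched parents are kept

Corrected query:
SELECT p.name, c.sales FROM authors p LEFT JOIN novels c ON c.author_id = p.id AND c.sales > 73013

Result:
name    | sales
--------+------
Atwood  | NULL 
Orwell  | NULL 
Le Guin | NULL 
Borges  | NULL 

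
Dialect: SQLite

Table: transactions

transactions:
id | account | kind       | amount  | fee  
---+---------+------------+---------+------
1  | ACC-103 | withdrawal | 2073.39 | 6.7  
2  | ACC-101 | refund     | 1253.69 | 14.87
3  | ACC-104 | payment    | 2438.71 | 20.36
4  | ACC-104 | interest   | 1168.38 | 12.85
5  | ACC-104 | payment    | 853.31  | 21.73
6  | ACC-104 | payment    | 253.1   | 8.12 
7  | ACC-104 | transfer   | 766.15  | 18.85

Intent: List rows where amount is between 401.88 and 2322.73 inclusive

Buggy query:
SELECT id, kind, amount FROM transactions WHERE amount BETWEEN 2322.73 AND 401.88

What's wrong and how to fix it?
Bug: The bounds are reversed; BETWEEN a AND b requires a <= b to match anything

Fix: Swap the bounds so the smaller value comes first

Corrected query:
SELECT id, kind, amount FROM transactions WHERE amount BETWEEN 401.88 AND 2322.73

Result:
id | kind       | amount 
---+------------+--------
1  | withdrawal | 2073.39
2  | refund     | 1253.69
4  | interest   | 1168.38
5  | payment    | 853.31 
7  | transfer   | 766.15 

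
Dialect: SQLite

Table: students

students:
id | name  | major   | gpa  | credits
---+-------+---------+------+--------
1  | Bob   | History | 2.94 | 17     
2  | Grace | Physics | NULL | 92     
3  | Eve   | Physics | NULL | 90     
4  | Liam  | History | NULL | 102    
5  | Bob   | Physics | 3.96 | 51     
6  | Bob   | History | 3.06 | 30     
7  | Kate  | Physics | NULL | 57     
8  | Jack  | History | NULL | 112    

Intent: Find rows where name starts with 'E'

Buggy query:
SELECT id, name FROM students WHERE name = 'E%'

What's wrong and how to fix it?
Bug: '=' compares the literal string including the % character; pattern matching needs LIKE

Fix: Use LIKE for wildcard pattern matching

Corrected query:
SELECT id, name FROM students WHERE name LIKE 'E%'

Result:
id | name
---+-----
3  | Eve 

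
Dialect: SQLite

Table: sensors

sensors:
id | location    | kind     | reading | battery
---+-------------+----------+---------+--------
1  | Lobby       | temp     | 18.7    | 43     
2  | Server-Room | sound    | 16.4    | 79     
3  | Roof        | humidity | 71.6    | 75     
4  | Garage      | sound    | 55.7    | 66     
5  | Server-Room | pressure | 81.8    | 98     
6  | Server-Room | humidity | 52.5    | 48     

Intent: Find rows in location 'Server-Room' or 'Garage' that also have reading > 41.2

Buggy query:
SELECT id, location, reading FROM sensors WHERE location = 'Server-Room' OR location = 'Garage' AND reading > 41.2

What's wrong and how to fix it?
Bug: AND binds tighter than OR, so this parses as location = 'Server-Room' OR (location = 'Garage' AND reading > 41.2)

Fix: Add parentheses around the OR so the AND applies to both alternatives

Corrected query:
SELECT id, location, reading FROM sensors WHERE (location = 'Server-Room' OR location = 'Garage') AND reading > 41.2

Result:
id | location    | reading
---+-------------+--------
4  | Garage      | 55.7   
5  | Server-Room | 81.8   
6  | Server-Room | 52.5   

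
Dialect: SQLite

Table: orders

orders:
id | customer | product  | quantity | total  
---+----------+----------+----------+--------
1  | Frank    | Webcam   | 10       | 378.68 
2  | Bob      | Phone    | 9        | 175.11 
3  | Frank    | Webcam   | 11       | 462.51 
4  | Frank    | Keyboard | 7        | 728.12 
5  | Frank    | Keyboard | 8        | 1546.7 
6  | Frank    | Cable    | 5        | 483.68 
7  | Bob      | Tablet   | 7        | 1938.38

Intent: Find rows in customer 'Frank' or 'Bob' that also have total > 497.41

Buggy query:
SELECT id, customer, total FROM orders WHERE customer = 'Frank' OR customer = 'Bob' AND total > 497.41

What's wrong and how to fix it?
Bug: Without parentheses, AND is evaluated before OR, so the total filter only applies to the 'Bob' branch

Fix: Add parentheses around the OR so the AND applies to both alternatives

Corrected query:
SELECT id, customer, total FROM orders WHERE (customer = 'Frank' OR customer = 'Bob') AND total > 497.41

Result:
id | customer | total  
---+----------+--------
4  | Frank    | 728.12 
5  | Frank    | 1546.7 
7  | Bob      | 1938.38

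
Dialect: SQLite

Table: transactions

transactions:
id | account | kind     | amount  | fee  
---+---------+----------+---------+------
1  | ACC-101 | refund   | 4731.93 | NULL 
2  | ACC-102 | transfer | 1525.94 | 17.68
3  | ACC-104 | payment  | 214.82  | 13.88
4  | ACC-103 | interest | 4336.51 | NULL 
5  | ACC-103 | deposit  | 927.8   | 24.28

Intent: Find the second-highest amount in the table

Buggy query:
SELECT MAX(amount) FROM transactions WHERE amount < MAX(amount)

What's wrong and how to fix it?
Bug: The inner MAX is an aggregate inside WHERE, which is not allowed

Fix: Put the inner MAX in a scalar subquery

Corrected query:
SELECT MAX(amount) FROM transactions WHERE amount < (SELECT MAX(amount) FROM transactions)

Result:
MAX(amount)
-----------
4336.51    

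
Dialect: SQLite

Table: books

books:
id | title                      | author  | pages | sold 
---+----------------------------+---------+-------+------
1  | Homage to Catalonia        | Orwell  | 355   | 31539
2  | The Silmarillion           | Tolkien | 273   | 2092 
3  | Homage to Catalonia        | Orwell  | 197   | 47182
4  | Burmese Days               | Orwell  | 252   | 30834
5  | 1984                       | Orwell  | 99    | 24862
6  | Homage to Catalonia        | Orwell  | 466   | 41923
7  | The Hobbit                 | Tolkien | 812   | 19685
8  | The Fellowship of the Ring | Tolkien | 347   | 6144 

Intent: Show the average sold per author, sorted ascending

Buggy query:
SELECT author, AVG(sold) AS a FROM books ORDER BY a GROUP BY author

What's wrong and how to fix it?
Bug: ORDER BY appears before GROUP BY; SQL clause order requires GROUP BY first

Fix: Reorder: SELECT … FROM … GROUP BY … ORDER BY …

Corrected query:
SELECT author, AVG(sold) AS a FROM books GROUP BY author ORDER BY a

Result:
author  | a    
--------+------
Tolkien | 9307 
Orwell  | 35268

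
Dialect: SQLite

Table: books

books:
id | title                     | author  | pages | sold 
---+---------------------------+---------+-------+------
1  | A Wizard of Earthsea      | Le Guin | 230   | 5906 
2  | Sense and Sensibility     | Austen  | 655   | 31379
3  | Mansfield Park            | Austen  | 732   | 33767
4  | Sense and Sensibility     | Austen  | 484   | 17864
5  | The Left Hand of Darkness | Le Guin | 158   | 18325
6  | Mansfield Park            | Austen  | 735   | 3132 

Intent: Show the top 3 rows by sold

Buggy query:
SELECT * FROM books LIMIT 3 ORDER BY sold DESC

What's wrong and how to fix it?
Bug: ORDER BY cannot follow LIMIT; LIMIT is the final clause

Fix: Swap the clauses: ORDER BY first, then LIMIT

Corrected query:
SELECT * FROM books ORDER BY sold DESC LIMIT 3

Result:
id | title                     | author  | pages | sold 
---+---------------------------+---------+-------+------
3  | Mansfield Park            | Austen  | 732   | 33767
2  | Sense and Sensibility     | Austen  | 655   | 31379
5  | The Left Hand of Darkness | Le Guin | 158   | 18325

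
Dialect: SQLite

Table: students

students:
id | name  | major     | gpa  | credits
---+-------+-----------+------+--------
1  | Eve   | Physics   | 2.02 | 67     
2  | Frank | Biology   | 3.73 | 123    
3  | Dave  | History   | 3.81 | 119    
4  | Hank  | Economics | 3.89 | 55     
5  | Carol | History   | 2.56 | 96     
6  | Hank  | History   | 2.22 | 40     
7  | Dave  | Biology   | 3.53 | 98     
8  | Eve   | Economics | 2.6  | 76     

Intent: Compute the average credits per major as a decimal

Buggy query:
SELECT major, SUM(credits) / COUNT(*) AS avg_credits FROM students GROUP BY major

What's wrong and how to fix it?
Bug: SUM(credits) and COUNT(*) are both integers; the division truncates the fractional part

Fix: Multiply by 1.0 (or CAST to REAL) to force floating-point division

Corrected query:
SELECT major, SUM(credits) * 1.0 / COUNT(*) AS avg_credits FROM students GROUP BY major

Result:
major     | avg_credits
----------+------------
Biology   | 110.5      
Economics | 65.5       
History   | 85         
Physics   | 67         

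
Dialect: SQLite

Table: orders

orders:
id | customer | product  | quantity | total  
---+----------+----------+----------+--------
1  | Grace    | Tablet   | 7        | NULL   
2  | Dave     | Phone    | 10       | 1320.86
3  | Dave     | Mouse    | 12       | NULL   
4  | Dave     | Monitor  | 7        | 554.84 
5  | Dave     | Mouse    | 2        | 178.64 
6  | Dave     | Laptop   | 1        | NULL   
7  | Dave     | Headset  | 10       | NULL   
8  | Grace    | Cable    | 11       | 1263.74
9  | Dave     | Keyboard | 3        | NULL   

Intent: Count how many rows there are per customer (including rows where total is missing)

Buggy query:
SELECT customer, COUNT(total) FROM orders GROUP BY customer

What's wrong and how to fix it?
Bug: COUNT(total) skips NULLs, so groups with missing total are undercounted

Fix: Use COUNT(*) to count all rows regardless of NULL

Corrected query:
SELECT customer, COUNT(*) FROM orders GROUP BY customer

Result:
customer | COUNT(*)
---------+---------
Dave     | 7       
Grace    | 2       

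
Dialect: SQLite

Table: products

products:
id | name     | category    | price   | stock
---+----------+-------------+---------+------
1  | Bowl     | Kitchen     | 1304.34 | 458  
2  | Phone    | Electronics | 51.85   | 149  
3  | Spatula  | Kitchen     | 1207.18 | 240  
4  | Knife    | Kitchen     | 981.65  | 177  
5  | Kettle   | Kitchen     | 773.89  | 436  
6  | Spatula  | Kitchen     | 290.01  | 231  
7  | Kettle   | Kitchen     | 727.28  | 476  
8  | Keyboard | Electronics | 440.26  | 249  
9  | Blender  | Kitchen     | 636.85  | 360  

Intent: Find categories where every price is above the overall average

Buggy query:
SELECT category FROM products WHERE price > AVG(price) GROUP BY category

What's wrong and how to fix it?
Bug: AVG() is an aggregate; it can't sit directly in WHERE

Fix: Compute the overall average in a scalar subquery and compare each group's MIN against it in HAVING

Corrected query:
SELECT category FROM products GROUP BY category HAVING MIN(price) > (SELECT AVG(price) FROM products)

Result:
(no rows)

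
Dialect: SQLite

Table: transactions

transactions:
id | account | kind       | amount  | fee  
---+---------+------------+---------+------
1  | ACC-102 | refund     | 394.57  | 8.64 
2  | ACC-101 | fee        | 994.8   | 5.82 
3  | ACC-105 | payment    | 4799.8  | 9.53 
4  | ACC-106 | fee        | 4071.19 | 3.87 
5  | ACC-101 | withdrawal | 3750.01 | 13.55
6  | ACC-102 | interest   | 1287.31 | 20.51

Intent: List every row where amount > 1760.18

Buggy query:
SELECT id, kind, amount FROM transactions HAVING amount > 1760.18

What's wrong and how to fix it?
Bug: HAVING filters the output of aggregation, but this query has no GROUP BY and no aggregate functions, so SQLite rejects it (HAVING clause on a non-aggregate query); the condition here is per row

Fix: Replace HAVING with WHERE since the condition applies to individual rows

Corrected query:
SELECT id, kind, amount FROM transactions WHERE amount > 1760.18

Result:
id | kind       | amount 
---+------------+--------
3  | payment    | 4799.8 
4  | fee        | 4071.19
5  | withdrawal | 3750.01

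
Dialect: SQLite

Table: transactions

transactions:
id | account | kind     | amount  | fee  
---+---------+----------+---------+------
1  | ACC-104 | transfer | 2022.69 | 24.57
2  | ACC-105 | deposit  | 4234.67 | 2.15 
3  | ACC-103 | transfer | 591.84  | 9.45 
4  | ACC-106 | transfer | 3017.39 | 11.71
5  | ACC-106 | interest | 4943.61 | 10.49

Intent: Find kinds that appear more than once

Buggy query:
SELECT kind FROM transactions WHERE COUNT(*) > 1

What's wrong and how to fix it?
Bug: WHERE can't reference COUNT(*); aggregates are computed after WHERE

Fix: Group first, then use HAVING for the count condition

Corrected query:
SELECT kind FROM transactions GROUP BY kind HAVING COUNT(*) > 1

Result:
kind    
--------
transfer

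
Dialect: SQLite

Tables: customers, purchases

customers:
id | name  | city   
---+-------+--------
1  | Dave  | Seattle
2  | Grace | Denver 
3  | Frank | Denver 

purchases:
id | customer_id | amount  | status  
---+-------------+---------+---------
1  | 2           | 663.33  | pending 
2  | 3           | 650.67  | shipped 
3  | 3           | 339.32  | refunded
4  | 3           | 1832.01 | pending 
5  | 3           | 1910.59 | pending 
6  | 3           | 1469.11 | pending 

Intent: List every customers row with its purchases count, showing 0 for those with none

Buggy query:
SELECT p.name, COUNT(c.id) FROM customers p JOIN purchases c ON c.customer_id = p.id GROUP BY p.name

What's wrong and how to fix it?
Bug: An inner join excludes parents with zero children

Fix: Switch to LEFT JOIN to retain unmatched parent rows

Corrected query:
SELECT p.name, COUNT(c.id) FROM customers p LEFT JOIN purchases c ON c.customer_id = p.id GROUP BY p.name

Result:
name  | COUNT(c.id)
------+------------
Dave  | 0          
Frank | 5          
Grace | 1          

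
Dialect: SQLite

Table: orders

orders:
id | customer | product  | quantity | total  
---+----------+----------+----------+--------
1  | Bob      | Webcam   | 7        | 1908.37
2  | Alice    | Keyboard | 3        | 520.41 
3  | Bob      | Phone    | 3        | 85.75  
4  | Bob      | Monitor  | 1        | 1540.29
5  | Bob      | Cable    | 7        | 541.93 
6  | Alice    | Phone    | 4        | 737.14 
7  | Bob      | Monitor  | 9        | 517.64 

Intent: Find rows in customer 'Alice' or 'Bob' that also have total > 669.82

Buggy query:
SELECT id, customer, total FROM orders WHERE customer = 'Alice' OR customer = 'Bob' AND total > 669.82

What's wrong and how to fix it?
Bug: Without parentheses, AND is evaluated before OR, so the total filter only applies to the 'Bob' branch

Fix: Group the OR with parentheses (or use IN), then AND the threshold

Corrected query:
SELECT id, customer, total FROM orders WHERE (customer = 'Alice' OR customer = 'Bob') AND total > 669.82

Result:
id | customer | total  
---+----------+--------
1  | Bob      | 1908.37
4  | Bob      | 1540.29
6  | Alice    | 737.14 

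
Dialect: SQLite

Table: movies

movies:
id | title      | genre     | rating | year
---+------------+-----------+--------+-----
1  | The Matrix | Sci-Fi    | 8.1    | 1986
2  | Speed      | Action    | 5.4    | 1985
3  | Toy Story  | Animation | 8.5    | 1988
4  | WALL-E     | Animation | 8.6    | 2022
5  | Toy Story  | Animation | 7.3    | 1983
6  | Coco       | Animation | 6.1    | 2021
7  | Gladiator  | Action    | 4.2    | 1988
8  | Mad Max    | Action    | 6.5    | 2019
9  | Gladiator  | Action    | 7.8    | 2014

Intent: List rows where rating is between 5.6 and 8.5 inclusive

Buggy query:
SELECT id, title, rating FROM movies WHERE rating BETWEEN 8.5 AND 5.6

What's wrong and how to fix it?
Bug: BETWEEN expects the lower bound first; with 8.5 AND 5.6 the range is empty

Fix: Write BETWEEN 5.6 AND 8.5

Corrected query:
SELECT id, title, rating FROM movies WHERE rating BETWEEN 5.6 AND 8.5

Result:
id | title      | rating
---+------------+-------
1  | The Matrix | 8.1   
3  | Toy Story  | 8.5   
5  | Toy Story  | 7.3   
6  | Coco       | 6.1   
8  | Mad Max    | 6.5   
9  | Gladiator  | 7.8   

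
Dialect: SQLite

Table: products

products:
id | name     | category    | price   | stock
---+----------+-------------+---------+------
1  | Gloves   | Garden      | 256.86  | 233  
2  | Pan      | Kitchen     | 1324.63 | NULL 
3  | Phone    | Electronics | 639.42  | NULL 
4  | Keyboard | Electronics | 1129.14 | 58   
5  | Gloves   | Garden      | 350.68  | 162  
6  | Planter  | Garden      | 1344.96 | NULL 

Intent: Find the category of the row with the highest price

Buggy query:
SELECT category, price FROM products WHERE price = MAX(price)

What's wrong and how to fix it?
Bug: WHERE is evaluated per row; an aggregate over the whole table isn't defined there

Fix: Use a subquery: WHERE price = (SELECT MAX(price) FROM products)

Corrected query:
SELECT category, price FROM products WHERE price = (SELECT MAX(price) FROM products)

Result:
category | price  
---------+--------
Garden   | 1344.96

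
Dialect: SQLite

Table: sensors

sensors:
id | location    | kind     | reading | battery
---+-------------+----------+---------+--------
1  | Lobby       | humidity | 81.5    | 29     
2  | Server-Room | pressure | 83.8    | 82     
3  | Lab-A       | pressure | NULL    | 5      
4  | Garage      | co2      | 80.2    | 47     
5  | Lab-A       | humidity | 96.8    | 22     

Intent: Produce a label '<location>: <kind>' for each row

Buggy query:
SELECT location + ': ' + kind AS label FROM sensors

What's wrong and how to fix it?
Bug: '+' is numeric addition; on text columns SQLite converts them to 0 instead of concatenating

Fix: Replace + with || to concatenate text

Corrected query:
SELECT location || ': ' || kind AS label FROM sensors

Result:
label                
---------------------
Lobby: humidity      
Server-Room: pressure
Lab-A: pressure      
Garage: co2          
Lab-A: humidity      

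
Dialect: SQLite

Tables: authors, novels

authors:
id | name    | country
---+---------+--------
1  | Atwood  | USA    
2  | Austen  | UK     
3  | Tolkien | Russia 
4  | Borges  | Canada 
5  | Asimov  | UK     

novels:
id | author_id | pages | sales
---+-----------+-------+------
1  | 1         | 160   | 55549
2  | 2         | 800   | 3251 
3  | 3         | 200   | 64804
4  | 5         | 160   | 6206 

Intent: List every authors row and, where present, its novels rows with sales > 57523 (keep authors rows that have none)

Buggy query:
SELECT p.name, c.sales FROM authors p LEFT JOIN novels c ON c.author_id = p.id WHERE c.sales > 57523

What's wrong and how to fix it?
Bug: A WHERE condition on the right-hand table after LEFT JOIN drops unmatched parents

Fix: Move the right-table condition into the ON clause so unmatched parents are kept

Corrected query:
SELECT p.name, c.sales FROM authors p LEFT JOIN novels c ON c.author_id = p.id AND c.sales > 57523

Result:
name    | sales
--------+------
Atwood  | NULL 
Austen  | NULL 
Tolkien | 64804
Borges  | NULL 
Asimov  | NULL 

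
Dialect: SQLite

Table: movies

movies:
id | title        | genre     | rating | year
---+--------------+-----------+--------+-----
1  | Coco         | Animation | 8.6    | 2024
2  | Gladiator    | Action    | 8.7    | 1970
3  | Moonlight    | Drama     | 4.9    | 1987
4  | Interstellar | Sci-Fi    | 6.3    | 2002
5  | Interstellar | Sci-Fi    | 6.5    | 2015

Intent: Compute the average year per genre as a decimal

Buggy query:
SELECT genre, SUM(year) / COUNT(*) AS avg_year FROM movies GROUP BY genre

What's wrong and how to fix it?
Bug: Both operands are integers, so '/' performs integer division and truncates

Fix: Multiply by 1.0 (or CAST to REAL) to force floating-point division

Corrected query:
SELECT genre, SUM(year) * 1.0 / COUNT(*) AS avg_year FROM movies GROUP BY genre

Result:
genre     | avg_year
----------+---------
Action    | 1970    
Animation | 2024    
Drama     | 1987    
Sci-Fi    | 2008.5  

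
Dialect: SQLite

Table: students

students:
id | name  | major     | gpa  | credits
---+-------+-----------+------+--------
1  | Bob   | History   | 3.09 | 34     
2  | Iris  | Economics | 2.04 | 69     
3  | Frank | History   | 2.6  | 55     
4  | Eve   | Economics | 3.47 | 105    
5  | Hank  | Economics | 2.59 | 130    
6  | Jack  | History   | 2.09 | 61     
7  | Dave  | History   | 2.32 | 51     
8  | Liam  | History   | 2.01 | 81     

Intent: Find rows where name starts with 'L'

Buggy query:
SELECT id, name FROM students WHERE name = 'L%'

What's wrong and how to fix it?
Bug: '=' compares the literal string including the % character; pattern matching needs LIKE

Fix: Replace '=' with LIKE so 'L%' is treated as a pattern

Corrected query:
SELECT id, name FROM students WHERE name LIKE 'L%'

Result:
id | name
---+-----
8  | Liam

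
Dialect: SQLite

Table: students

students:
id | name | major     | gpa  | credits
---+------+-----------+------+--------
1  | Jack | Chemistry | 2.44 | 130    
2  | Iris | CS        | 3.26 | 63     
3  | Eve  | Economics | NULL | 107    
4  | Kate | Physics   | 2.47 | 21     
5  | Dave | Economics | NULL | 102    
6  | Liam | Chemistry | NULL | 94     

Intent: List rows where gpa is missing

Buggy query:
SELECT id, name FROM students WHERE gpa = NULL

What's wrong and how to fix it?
Bug: Comparing to NULL with '=' never matches; NULL = NULL is unknown, not true

Fix: Replace '= NULL' with 'IS NULL'

Corrected query:
SELECT id, name FROM students WHERE gpa IS NULL

Result:
id | name
---+-----
3  | Eve 
5  | Dave
6  | Liam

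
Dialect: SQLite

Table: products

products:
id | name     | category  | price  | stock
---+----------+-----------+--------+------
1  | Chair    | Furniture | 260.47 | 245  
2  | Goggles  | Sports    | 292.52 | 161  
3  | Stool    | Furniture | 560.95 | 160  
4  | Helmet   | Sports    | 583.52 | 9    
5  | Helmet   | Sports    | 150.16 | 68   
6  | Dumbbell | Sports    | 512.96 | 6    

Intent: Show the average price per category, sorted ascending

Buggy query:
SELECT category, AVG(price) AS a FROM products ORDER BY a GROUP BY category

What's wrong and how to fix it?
Bug: ORDER BY appears before GROUP BY; SQL clause order requires GROUP BY first

Fix: Reorder: SELECT … FROM … GROUP BY … ORDER BY …

Corrected query:
SELECT category, AVG(price) AS a FROM products GROUP BY category ORDER BY a

Result:
category  | a     
----------+-------
Sports    | 384.79
Furniture | 410.71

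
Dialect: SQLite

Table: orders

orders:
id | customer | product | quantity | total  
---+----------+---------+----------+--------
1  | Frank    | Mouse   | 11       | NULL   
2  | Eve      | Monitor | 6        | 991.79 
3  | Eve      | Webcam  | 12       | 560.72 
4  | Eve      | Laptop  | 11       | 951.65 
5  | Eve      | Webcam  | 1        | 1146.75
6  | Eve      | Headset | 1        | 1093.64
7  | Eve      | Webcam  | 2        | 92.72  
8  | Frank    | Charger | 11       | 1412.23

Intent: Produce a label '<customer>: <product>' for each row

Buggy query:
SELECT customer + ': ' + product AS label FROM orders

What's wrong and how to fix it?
Bug: SQLite uses || for string concatenation; + coerces text to numbers (yielding 0)

Fix: Replace + with || to concatenate text

Corrected query:
SELECT customer || ': ' || product AS label FROM orders

Result:
label         
--------------
Frank: Mouse  
Eve: Monitor  
Eve: Webcam   
Eve: Laptop   
Eve: Webcam   
Eve: Headset  
Eve: Webcam   
Frank: Charger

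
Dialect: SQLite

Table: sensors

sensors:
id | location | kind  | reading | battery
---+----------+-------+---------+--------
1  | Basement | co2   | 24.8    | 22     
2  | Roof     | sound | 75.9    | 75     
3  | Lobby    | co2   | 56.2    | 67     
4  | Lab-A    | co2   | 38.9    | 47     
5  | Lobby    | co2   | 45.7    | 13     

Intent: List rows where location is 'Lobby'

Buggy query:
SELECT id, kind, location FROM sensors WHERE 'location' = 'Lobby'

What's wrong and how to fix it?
Bug: 'location' in single quotes is a string literal, not the column; the comparison is literal-vs-literal and never true

Fix: Remove the quotes around the column name (or use double quotes for an identifier)

Corrected query:
SELECT id, kind, location FROM sensors WHERE location = 'Lobby'

Result:
id | kind | location
---+------+---------
3  | co2  | Lobby   
5  | co2  | Lobby   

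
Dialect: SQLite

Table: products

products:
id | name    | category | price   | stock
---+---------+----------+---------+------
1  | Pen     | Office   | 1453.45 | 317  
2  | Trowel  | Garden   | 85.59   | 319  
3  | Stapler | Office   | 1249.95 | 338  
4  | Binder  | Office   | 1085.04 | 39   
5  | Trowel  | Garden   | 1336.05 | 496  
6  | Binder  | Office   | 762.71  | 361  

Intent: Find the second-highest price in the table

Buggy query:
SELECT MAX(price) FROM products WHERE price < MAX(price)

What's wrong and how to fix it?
Bug: The inner MAX is an aggregate inside WHERE, which is not allowed

Fix: Put the inner MAX in a scalar subquery

Corrected query:
SELECT MAX(price) FROM products WHERE price < (SELECT MAX(price) FROM products)

Result:
MAX(price)
----------
1336.05   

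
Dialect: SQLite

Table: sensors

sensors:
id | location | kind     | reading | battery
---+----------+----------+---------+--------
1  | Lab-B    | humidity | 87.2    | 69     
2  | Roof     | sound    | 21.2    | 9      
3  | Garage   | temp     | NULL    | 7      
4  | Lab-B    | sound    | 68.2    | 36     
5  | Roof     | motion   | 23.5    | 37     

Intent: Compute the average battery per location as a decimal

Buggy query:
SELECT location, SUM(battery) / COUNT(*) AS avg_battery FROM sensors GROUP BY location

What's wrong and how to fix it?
Bug: Both operands are integers, so '/' performs integer division and truncates

Fix: Cast one side to REAL so the division keeps the fractional part

Corrected query:
SELECT location, SUM(battery) * 1.0 / COUNT(*) AS avg_battery FROM sensors GROUP BY location

Result:
location | avg_battery
---------+------------
Garage   | 7          
Lab-B    | 52.5       
Roof     | 23         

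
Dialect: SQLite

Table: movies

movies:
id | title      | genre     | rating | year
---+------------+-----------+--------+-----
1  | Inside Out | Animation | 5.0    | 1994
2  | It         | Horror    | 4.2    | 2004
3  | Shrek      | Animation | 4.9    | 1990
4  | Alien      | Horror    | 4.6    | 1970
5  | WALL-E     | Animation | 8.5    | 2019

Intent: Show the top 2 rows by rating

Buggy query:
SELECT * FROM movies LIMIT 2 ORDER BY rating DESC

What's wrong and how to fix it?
Bug: LIMIT must come after ORDER BY

Fix: Swap the clauses: ORDER BY first, then LIMIT

Corrected query:
SELECT * FROM movies ORDER BY rating DESC LIMIT 2

Result:
id | title      | genre     | rating | year
---+------------+-----------+--------+-----
5  | WALL-E     | Animation | 8.5    | 2019
1  | Inside Out | Animation | 5      | 1994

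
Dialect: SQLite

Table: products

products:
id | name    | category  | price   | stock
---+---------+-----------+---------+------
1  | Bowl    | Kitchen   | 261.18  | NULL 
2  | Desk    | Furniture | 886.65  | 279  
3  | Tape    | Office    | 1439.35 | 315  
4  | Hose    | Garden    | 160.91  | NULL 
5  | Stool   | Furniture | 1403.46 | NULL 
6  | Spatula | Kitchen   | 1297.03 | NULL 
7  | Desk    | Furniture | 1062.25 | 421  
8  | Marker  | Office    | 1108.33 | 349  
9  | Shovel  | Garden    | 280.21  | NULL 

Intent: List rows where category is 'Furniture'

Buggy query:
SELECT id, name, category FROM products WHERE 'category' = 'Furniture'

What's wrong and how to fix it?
Bug: Single quotes denote string literals in SQL; the column name is being compared as a constant string

Fix: Reference the column as category without single quotes

Corrected query:
SELECT id, name, category FROM products WHERE category = 'Furniture'

Result:
id | name  | category 
---+-------+----------
2  | Desk  | Furniture
5  | Stool | Furniture
7  | Desk  | Furniture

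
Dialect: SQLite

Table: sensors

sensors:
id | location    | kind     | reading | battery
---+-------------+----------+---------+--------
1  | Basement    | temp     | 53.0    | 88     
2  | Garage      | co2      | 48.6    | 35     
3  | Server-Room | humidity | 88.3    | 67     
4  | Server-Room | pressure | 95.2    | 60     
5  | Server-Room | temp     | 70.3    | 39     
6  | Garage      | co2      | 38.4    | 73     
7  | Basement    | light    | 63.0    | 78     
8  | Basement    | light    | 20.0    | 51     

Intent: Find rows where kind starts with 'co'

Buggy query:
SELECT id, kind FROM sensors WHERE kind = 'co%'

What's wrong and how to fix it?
Bug: Wildcards only work with LIKE; '=' treats '%' as a literal character

Fix: Use LIKE for wildcard pattern matching

Corrected query:
SELECT id, kind FROM sensors WHERE kind LIKE 'co%'

Result:
id | kind
---+-----
2  | co2 
6  | co2 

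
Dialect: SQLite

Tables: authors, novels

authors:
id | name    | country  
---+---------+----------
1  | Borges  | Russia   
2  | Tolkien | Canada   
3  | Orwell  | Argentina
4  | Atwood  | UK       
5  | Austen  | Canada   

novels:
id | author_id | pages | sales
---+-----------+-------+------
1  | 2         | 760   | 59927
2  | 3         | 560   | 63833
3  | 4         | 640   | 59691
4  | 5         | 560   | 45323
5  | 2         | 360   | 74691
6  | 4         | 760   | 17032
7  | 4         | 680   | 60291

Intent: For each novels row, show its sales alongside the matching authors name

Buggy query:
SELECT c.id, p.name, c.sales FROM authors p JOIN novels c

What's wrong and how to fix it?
Bug: JOIN with no ON clause produces a cartesian product; every novels row pairs with every authors row

Fix: Add ON c.author_id = p.id to the JOIN

Corrected query:
SELECT c.id, p.name, c.sales FROM authors p JOIN novels c ON c.author_id = p.id

Result:
id | name    | sales
---+---------+------
1  | Tolkien | 59927
2  | Orwell  | 63833
3  | Atwood  | 59691
4  | Austen  | 45323
5  | Tolkien | 74691
6  | Atwood  | 17032
7  | Atwood  | 60291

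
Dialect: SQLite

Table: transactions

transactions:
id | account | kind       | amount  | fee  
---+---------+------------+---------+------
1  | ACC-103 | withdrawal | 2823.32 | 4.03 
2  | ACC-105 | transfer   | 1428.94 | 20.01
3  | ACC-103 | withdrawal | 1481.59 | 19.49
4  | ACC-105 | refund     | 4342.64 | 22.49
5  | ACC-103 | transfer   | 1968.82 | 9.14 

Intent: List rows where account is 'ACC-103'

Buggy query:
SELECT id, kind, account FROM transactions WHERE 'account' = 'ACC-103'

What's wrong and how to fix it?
Bug: 'account' in single quotes is a string literal, not the column; the comparison is literal-vs-literal and never true

Fix: Remove the quotes around the column name (or use double quotes for an identifier)

Corrected query:
SELECT id, kind, account FROM transactions WHERE account = 'ACC-103'

Result:
id | kind       | account
---+------------+--------
1  | withdrawal | ACC-103
3  | withdrawal | ACC-103
5  | transfer   | ACC-103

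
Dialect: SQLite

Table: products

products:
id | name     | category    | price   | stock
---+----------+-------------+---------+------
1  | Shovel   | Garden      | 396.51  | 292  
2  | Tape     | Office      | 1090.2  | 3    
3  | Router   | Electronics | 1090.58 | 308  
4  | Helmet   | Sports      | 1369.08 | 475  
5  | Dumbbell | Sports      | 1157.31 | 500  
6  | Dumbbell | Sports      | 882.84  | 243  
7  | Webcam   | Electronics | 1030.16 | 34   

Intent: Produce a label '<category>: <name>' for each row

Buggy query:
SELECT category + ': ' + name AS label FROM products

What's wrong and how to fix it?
Bug: SQLite uses || for string concatenation; + coerces text to numbers (yielding 0)

Fix: Use the || operator for string concatenation

Corrected query:
SELECT category || ': ' || name AS label FROM products

Result:
label              
-------------------
Garden: Shovel     
Office: Tape       
Electronics: Router
Sports: Helmet     
Sports: Dumbbell   
Sports: Dumbbell   
Electronics: Webcam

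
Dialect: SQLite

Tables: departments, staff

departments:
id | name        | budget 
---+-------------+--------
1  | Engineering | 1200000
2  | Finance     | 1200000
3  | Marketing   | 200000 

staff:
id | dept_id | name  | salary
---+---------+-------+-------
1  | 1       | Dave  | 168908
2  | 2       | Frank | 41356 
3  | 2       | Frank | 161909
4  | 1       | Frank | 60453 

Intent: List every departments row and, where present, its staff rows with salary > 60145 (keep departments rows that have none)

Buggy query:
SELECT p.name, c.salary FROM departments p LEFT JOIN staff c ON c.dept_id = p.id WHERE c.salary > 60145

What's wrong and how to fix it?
Bug: Filtering c.salary in WHERE discards the NULL rows produced by LEFT JOIN, turning it into an inner join

Fix: Put 'c.salary > 60145' in the JOIN's ON clause instead of WHERE

Corrected query:
SELECT p.name, c.salary FROM departments p LEFT JOIN staff c ON c.dept_id = p.id AND c.salary > 60145

Result:
name        | salary
------------+-------
Engineering | 60453 
Engineering | 168908
Finance     | 161909
Marketing   | NULL  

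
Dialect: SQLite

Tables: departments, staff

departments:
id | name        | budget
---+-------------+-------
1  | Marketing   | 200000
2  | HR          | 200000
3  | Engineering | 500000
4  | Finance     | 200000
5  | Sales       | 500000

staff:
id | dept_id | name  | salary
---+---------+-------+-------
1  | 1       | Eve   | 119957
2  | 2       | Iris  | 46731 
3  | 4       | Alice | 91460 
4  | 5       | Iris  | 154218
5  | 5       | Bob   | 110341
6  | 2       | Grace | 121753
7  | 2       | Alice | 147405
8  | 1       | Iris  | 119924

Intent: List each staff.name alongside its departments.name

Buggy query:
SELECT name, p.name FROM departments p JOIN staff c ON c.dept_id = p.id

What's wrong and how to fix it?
Bug: Both tables have a 'name' column; the unqualified reference is ambiguous

Fix: Prefix ambiguous columns with the table alias

Corrected query:
SELECT c.name, p.name FROM departments p JOIN staff c ON c.dept_id = p.id

Result:
name  | name     
------+----------
Eve   | Marketing
Iris  | HR       
Alice | Finance  
Iris  | Sales    
Bob   | Sales    
Grace | HR       
Alice | HR       
Iris  | Marketing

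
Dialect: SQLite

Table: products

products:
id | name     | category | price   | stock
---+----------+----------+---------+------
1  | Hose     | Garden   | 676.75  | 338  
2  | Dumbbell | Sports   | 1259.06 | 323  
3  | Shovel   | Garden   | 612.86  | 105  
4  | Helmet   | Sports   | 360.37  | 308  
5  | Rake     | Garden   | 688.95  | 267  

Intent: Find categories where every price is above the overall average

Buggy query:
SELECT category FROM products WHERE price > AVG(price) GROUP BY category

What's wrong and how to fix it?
Bug: AVG() is an aggregate; it can't sit directly in WHERE

Fix: Use a subquery for AVG and a HAVING MIN(...) filter so the condition holds for every row in the group

Corrected query:
SELECT category FROM products GROUP BY category HAVING MIN(price) > (SELECT AVG(price) FROM products)

Result:
(no rows)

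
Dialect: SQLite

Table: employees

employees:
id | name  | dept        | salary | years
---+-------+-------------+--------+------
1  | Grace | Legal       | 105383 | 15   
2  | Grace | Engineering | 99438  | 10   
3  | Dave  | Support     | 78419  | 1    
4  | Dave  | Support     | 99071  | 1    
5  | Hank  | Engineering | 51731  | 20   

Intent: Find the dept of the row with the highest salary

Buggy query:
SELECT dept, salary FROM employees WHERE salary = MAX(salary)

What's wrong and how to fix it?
Bug: MAX(salary) is an aggregate and cannot be used directly in WHERE

Fix: Wrap MAX in a scalar subquery so WHERE compares against a single value

Corrected query:
SELECT dept, salary FROM employees WHERE salary = (SELECT MAX(salary) FROM employees)

Result:
dept  | salary
------+-------
Legal | 105383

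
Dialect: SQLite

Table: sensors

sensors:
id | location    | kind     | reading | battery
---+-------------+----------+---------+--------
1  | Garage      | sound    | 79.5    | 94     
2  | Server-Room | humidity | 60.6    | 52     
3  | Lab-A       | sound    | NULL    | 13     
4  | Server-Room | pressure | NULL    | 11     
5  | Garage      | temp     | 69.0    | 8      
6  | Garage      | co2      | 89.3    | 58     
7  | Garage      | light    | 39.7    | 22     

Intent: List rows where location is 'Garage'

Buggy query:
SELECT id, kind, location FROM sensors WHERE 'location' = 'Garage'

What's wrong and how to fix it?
Bug: Single quotes denote string literals in SQL; the column name is being compared as a constant string

Fix: Remove the quotes around the column name (or use double quotes for an identifier)

Corrected query:
SELECT id, kind, location FROM sensors WHERE location = 'Garage'

Result:
id | kind  | location
---+-------+---------
1  | sound | Garage  
5  | temp  | Garage  
6  | co2   | Garage  
7  | light | Garage  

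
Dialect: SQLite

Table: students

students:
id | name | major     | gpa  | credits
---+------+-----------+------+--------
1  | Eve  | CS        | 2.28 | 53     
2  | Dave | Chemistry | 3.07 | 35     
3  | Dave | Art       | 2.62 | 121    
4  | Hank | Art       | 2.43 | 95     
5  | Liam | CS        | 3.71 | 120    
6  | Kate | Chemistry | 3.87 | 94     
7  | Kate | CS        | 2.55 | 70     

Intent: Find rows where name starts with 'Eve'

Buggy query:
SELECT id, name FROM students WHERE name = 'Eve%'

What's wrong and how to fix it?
Bug: '=' compares the literal string including the % character; pattern matching needs LIKE

Fix: Use LIKE for wildcard pattern matching

Corrected query:
SELECT id, name FROM students WHERE name LIKE 'Eve%'

Result:
id | name
---+-----
1  | Eve 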